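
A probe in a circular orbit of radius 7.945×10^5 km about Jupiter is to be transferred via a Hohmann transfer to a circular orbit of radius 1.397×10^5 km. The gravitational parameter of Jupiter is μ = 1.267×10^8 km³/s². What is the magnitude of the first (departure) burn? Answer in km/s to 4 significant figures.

Transfer-ellipse semi-major axis a_t = (r₁ + r₂)/2 = (7.945×10^5 + 1.397×10^5)/2 = 4.671×10^5 km.
On the circular orbit at r = 7.945×10^5 km, v_c = √(μ/r) = 12.628 km/s.
Transfer-orbit speed at the same r (vis-viva, a = a_t): v_t = √[μ(2/r − 1/a_t)] = 6.9061 km/s.
Δv₁ = |v_t − v_c| = |6.9061 − 12.628| = 5.722 km/s.

Δv₁ = 5.722 km/s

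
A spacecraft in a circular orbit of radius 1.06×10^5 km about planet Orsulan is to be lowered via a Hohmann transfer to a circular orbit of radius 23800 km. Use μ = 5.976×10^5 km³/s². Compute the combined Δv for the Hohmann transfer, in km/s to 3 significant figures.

Δv = 2.33 km/s

Semi-major axis of the transfer orbit: a_t = (1.060×10^5 + 23800)/2 = 64900 km.
At r₁ the circular-orbit speed is v₁ = √(μ/r₁) = 2.374392 km/s.
On the transfer ellipse at r₁, v² = μ(2/r − 1/a) gives v_a = √[μ(2/r₁ − 1/a_t)] = 1.437866 km/s.
First burn Δv₁ = |v_a − v₁| = 0.93653 km/s.
Circular speed at r₂: v₂ = √(μ/r₂) = 5.011 km/s.
Transfer-orbit speed at r₂: v_p = √[μ(2/r₂ − 1/a_t)] = 6.404 km/s.
Second burn Δv₂ = |v₂ − v_p| = 1.3930 km/s.
Δv = Δv₁ + Δv₂ = 0.93653 + 1.3930 = 2.330 km/s.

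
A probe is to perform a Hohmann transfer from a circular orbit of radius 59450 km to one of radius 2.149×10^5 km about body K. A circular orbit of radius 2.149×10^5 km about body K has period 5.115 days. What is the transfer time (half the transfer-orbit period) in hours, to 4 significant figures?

From Kepler's third law T² = 4π²r³/μ at r = 2.149×10^5 km, T = 5.115 days = 5.115 × 86400 s = 4.41936×10^5 s: μ = 4π²r³/T² = 2.00609×10^6 km³/s².
The Hohmann ellipse has a_t = (r₁ + r₂)/2 = 1.37175×10^5 km.
By Kepler's third law the transfer-orbit period is T = 2π√(a_t³/μ), so t = T/2 = 1.1269×10^5 s.
Converting: 1.1269×10^5 s ÷ 3600 s/hour = 31.30 hours.

t = 31.30 hours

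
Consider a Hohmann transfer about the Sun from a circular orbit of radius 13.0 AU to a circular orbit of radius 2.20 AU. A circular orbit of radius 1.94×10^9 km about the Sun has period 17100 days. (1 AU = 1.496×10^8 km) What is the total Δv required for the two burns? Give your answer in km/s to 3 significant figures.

Δv = 9.97 km/s

From Kepler's third law T² = 4π²r³/μ at r = 1.94×10^9 km, T = 17100 days = 17100 × 86400 s = 1.47744×10^9 s: μ = 4π²r³/T² = 1.32052×10^11 km³/s².
In km: r₁ = 13.0 × 1.496×10^8 = 1.9448×10^9 km; r₂ = 2.20 × 1.496×10^8 = 3.2912×10^8 km.
Transfer-ellipse semi-major axis a_t = (r₁ + r₂)/2 = (1.9448×10^9 + 3.2912×10^8)/2 = 1.13696×10^9 km.
At r₁ the circular-orbit speed is v₁ = √(μ/r₁) = 8.240 km/s.
On the transfer ellipse at r₁, v² = μ(2/r − 1/a) gives v_a = √[μ(2/r₁ − 1/a_t)] = 4.433 km/s.
First burn Δv₁ = |v_a − v₁| = 3.807 km/s.
Circular speed at r₂: v₂ = √(μ/r₂) = 20.031 km/s.
Transfer-orbit speed at r₂: v_p = √[μ(2/r₂ − 1/a_t)] = 26.198 km/s.
Second burn Δv₂ = |v₂ − v_p| = 6.167 km/s.
Δv = Δv₁ + Δv₂ = 3.807 + 6.167 = 9.974 km/s.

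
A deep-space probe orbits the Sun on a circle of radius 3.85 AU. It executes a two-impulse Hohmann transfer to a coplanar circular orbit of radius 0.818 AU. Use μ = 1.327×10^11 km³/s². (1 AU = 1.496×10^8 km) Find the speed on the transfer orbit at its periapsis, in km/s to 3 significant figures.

In km: r₁ = 3.85 × 1.496×10^8 = 5.7596×10^8 km; r₂ = 0.818 × 1.496×10^8 = 1.223728×10^8 km.
Transfer-ellipse semi-major axis a_t = (r₁ + r₂)/2 = (5.7596×10^8 + 1.223728×10^8)/2 = 3.491664×10^8 km.
At periapsis, r = 1.223728×10^8 km.
Vis-viva: v = √[μ(2/r − 1/a_t)] = √[1.327×10^11 × (2/1.223728×10^8 − 1/3.491664×10^8)] = 42.29 km/s.

v = 42.3 km/s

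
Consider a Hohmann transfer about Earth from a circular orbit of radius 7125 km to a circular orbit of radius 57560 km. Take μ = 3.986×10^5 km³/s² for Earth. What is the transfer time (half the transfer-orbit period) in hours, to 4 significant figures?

t = 8.040 hours

Transfer-ellipse semi-major axis a_t = (r₁ + r₂)/2 = (7125 + 57560)/2 = 32342.5 km.
Transfer time t = π√(a_t³/μ) = π√((32342.5)³ / 3.986×10^5) = 28943 s.
Converting: 28943 s ÷ 3600 s/hour = 8.040 hours.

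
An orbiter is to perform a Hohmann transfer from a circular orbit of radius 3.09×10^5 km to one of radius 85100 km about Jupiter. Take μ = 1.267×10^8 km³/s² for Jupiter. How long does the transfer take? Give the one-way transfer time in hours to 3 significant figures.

t = 6.78 hours

Semi-major axis of the transfer orbit: a_t = (3.090×10^5 + 85100)/2 = 1.9705×10^5 km.
Half the transfer-orbit period gives t = π√(a_t³/μ) = 24410 s.
Converting: 24410 s ÷ 3600 s/hour = 6.78 hours.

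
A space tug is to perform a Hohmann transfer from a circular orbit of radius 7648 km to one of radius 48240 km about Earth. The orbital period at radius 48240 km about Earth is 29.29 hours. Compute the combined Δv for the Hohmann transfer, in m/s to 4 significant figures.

From Kepler's third law T² = 4π²r³/μ at r = 48240 km, T = 29.29 hours = 29.29 × 3600 s = 1.05444×10^5 s: μ = 4π²r³/T² = 3.98601×10^5 km³/s².
The Hohmann ellipse has a_t = (r₁ + r₂)/2 = 27944 km.
At r₁ the circular-orbit speed is v₁ = √(μ/r₁) = 7.219 km/s.
Transfer-orbit speed at r₁ (vis-viva equation): v_p = √[μ(2/r₁ − 1/a_t)] = 9.485 km/s.
First burn Δv₁ = |v_p − v₁| = 2.266 km/s.
At r₂, v₂ = √(μ/r₂) = 2.875 km/s.
Transfer-orbit speed at r₂: v_a = √[μ(2/r₂ − 1/a_t)] = 1.504 km/s.
Second burn Δv₂ = |v₂ − v_a| = 1.371 km/s.
Total Δv = Δv₁ + Δv₂ = 3.637 km/s.

Δv = 3637 m/s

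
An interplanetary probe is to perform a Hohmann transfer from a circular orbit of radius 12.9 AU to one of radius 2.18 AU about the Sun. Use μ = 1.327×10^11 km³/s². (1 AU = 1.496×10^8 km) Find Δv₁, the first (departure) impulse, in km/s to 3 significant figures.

In km: r₁ = 12.9 × 1.496×10^8 = 1.92984×10^9 km; r₂ = 2.18 × 1.496×10^8 = 3.26128×10^8 km.
The Hohmann ellipse has a_t = (r₁ + r₂)/2 = 1.127984×10^9 km.
Circular speed at r = 1.92984×10^9 km: v_c = √(μ/r) = 8.29230 km/s.
Transfer-orbit speed at the same r (vis-viva, a = a_t): v_t = √[μ(2/r − 1/a_t)] = 4.45879 km/s.
Δv₁ = |v_t − v_c| = |4.45879 − 8.29230| = 3.834 km/s.

Δv₁ = 3.83 km/s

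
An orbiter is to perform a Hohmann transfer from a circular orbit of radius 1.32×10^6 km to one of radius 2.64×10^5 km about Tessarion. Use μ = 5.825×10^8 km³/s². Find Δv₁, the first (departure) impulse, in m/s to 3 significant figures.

Transfer-ellipse semi-major axis a_t = (r₁ + r₂)/2 = (1.320×10^6 + 2.640×10^5)/2 = 7.920×10^5 km.
Circular speed at r = 1.320×10^6 km: v_c = √(μ/r) = 21.007 km/s.
Vis-viva on the transfer ellipse at r = 1.320×10^6 km gives v_t = √[μ(2/r − 1/a_t)] = 12.128 km/s.
Δv₁ = |v_t − v_c| = |12.128 − 21.007| = 8.879 km/s.

Δv₁ = 8880 m/s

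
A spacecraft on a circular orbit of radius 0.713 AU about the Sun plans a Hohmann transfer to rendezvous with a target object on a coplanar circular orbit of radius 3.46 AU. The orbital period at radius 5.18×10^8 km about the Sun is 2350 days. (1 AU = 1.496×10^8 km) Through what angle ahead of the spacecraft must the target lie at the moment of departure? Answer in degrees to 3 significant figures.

φ = 95.7°

From Kepler's third law T² = 4π²r³/μ at r = 5.18×10^8 km, T = 2350 days = 2350 × 86400 s = 2.0304×10^8 s: μ = 4π²r³/T² = 1.33102×10^11 km³/s².
In km: r₁ = 0.713 × 1.496×10^8 = 1.066648×10^8 km; r₂ = 3.46 × 1.496×10^8 = 5.17616×10^8 km.
Semi-major axis of the transfer orbit: a_t = (1.066648×10^8 + 5.17616×10^8)/2 = 3.121404×10^8 km.
The half-period of the transfer ellipse is t = π√(a_t³/μ) = 4.749×10^7 s.
The target's mean motion on its circular orbit is ω₂ = √(μ/r₂³) = 3.098×10^-8 rad/s.
Angle swept by the target during transfer: ω₂·t = 1.4712 rad = 84.29°.
Arrival is 180° from departure on the ellipse, so φ = 180° − 84.29° = 95.7°.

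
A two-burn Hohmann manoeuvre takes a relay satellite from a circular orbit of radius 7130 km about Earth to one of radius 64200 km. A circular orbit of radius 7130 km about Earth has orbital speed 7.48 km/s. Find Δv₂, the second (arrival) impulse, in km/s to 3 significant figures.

Δv₂ = 1.38 km/s

From the circular-orbit relation v² = μ/r at r = 7130 km: μ = v²r = (7.48)² × 7130 = 3.98926×10^5 km³/s².
Transfer-ellipse semi-major axis a_t = (r₁ + r₂)/2 = (7130 + 64200)/2 = 35665 km.
Circular speed at r = 64200 km: v_c = √(μ/r) = 2.493 km/s.
Transfer-orbit speed at the same r (vis-viva, a = a_t): v_t = √[μ(2/r − 1/a_t)] = 1.115 km/s.
Δv₂ = |v_t − v_c| = |1.115 − 2.493| = 1.378 km/s.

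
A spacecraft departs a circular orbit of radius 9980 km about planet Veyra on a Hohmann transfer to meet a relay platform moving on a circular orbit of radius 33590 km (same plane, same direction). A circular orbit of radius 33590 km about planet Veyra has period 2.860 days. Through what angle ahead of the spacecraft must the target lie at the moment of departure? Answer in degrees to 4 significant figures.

From Kepler's third law T² = 4π²r³/μ at r = 33590 km, T = 2.860 days = 2.860 × 86400 s = 2.47104×10^5 s: μ = 4π²r³/T² = 24503.6 km³/s².
The Hohmann ellipse has a_t = (r₁ + r₂)/2 = 21785 km.
Transfer time t = π√(a_t³/μ) = 64531.4 s.
The target's mean motion on its circular orbit is ω₂ = √(μ/r₂³) = 2.54273×10^-5 rad/s.
Angle swept by the target during transfer: ω₂·t = 1.64086 rad = 94.01°.
Arrival is 180° from departure on the ellipse, so φ = 180° − 94.01° = 85.99°.

φ = 85.99°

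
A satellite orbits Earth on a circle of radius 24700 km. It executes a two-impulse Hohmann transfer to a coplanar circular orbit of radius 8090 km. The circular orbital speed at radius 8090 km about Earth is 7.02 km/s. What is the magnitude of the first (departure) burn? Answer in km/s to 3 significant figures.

Δv₁ = 1.20 km/s

From the circular-orbit relation v² = μ/r at r = 8090 km: μ = v²r = (7.02)² × 8090 = 3.98678×10^5 km³/s².
The Hohmann ellipse has a_t = (r₁ + r₂)/2 = 16395 km.
On the circular orbit at r = 24700 km, v_c = √(μ/r) = 4.0176 km/s.
Vis-viva on the transfer ellipse at r = 24700 km gives v_t = √[μ(2/r − 1/a_t)] = 2.8222 km/s.
Δv₁ = |v_t − v_c| = |2.8222 − 4.0176| = 1.195 km/s.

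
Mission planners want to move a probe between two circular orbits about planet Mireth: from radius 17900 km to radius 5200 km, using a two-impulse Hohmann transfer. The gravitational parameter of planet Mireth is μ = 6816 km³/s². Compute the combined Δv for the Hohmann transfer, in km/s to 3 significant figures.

Transfer-ellipse semi-major axis a_t = (r₁ + r₂)/2 = (17900 + 5200)/2 = 11550 km.
Circular speed at r₁: v₁ = √(μ/r₁) = √(6816/17900) = 0.61708 km/s.
Transfer-orbit speed at r₁ (v² = μ(2/r − 1/a)): v_a = √[μ(2/r₁ − 1/a_t)] = 0.41405 km/s.
First burn Δv₁ = |v_a − v₁| = 0.2030 km/s.
Circular speed at r₂: v₂ = √(μ/r₂) = 1.1449 km/s.
Transfer-orbit speed at r₂: v_p = √[μ(2/r₂ − 1/a_t)] = 1.4253 km/s.
Second burn Δv₂ = |v₂ − v_p| = 0.2804 km/s.
Δv = Δv₁ + Δv₂ = 0.2030 + 0.2804 = 0.4834 km/s.

Δv = 0.483 km/s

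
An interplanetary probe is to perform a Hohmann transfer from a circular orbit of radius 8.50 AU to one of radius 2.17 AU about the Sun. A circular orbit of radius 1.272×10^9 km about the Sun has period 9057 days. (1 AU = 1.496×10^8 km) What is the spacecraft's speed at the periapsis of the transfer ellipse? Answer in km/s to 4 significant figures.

From Kepler's third law T² = 4π²r³/μ at r = 1.272×10^9 km, T = 9057 days = 9057 × 86400 s = 7.825248×10^8 s: μ = 4π²r³/T² = 1.32686×10^11 km³/s².
In km: r₁ = 8.50 × 1.496×10^8 = 1.2716×10^9 km; r₂ = 2.17 × 1.496×10^8 = 3.24632×10^8 km.
The Hohmann ellipse has a_t = (r₁ + r₂)/2 = 7.98116×10^8 km.
The periapsis of the transfer ellipse is at r = 3.24632×10^8 km.
Vis-viva: v = √[μ(2/r − 1/a_t)] = √[1.32686×10^11 × (2/3.24632×10^8 − 1/7.98116×10^8)] = 25.52 km/s.

v = 25.52 km/s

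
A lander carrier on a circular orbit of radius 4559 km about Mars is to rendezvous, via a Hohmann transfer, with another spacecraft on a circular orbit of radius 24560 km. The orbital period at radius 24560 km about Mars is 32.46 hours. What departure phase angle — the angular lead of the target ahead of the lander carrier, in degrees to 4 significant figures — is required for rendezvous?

φ = 97.84°

From Kepler's third law T² = 4π²r³/μ at r = 24560 km, T = 32.46 hours = 32.46 × 3600 s = 1.16856×10^5 s: μ = 4π²r³/T² = 42829.5 km³/s².
The Hohmann ellipse has a_t = (r₁ + r₂)/2 = 14559.5 km.
Transfer time t = π√(a_t³/μ) = 26670 s.
Target angular speed ω₂ = √(μ/r₂³) = 5.377×10^-5 rad/s.
Angle swept by the target during transfer: ω₂·t = 1.434 rad = 82.16°.
Arrival is 180° from departure on the ellipse, so φ = 180° − 82.16° = 97.84°.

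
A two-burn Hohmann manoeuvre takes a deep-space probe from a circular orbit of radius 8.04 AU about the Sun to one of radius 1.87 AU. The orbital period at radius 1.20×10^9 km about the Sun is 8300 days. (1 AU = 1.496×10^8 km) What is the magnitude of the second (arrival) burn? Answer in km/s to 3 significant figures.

Δv₂ = 5.96 km/s

From Kepler's third law T² = 4π²r³/μ at r = 1.20×10^9 km, T = 8300 days = 8300 × 86400 s = 7.1712×10^8 s: μ = 4π²r³/T² = 1.32654×10^11 km³/s².
In km: r₁ = 8.04 × 1.496×10^8 = 1.202784×10^9 km; r₂ = 1.87 × 1.496×10^8 = 2.79752×10^8 km.
The Hohmann ellipse has a_t = (r₁ + r₂)/2 = 7.41268×10^8 km.
Circular speed at r = 2.79752×10^8 km: v_c = √(μ/r) = 21.77576 km/s.
Vis-viva on the transfer ellipse at r = 2.79752×10^8 km gives v_t = √[μ(2/r − 1/a_t)] = 27.73828 km/s.
Δv₂ = |v_t − v_c| = |27.73828 − 21.77576| = 5.963 km/s.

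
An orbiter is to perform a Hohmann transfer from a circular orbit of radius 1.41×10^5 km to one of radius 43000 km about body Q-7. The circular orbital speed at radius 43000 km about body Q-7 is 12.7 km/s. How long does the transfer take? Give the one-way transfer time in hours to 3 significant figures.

t = 9.25 hours

From the circular-orbit relation v² = μ/r at r = 43000 km: μ = v²r = (12.7)² × 43000 = 6.93547×10^6 km³/s².
Transfer-ellipse semi-major axis a_t = (r₁ + r₂)/2 = (1.410×10^5 + 43000)/2 = 92000 km.
Half the transfer-orbit period gives t = π√(a_t³/μ) = 33290 s.
Converting: 33290 s ÷ 3600 s/hour = 9.25 hours.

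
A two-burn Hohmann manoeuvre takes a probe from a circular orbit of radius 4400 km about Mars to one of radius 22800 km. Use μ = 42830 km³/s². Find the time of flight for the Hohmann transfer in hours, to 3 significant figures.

The Hohmann ellipse has a_t = (r₁ + r₂)/2 = 13600 km.
By Kepler's third law the transfer-orbit period is T = 2π√(a_t³/μ), so t = T/2 = 24080 s.
Converting: 24080 s ÷ 3600 s/hour = 6.69 hours.

t = 6.69 hours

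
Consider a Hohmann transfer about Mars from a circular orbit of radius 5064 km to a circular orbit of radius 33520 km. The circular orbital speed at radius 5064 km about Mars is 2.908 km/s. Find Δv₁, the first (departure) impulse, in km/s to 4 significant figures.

Δv₁ = 0.9252 km/s

From the circular-orbit relation v² = μ/r at r = 5064 km: μ = v²r = (2.908)² × 5064 = 42823.5 km³/s².
Transfer-ellipse semi-major axis a_t = (r₁ + r₂)/2 = (5064 + 33520)/2 = 19292 km.
Circular speed at r = 5064 km: v_c = √(μ/r) = 2.9080 km/s.
Vis-viva on the transfer ellipse at r = 5064 km gives v_t = √[μ(2/r − 1/a_t)] = 3.8332 km/s.
Δv₁ = |v_t − v_c| = |3.8332 − 2.9080| = 0.9252 km/s.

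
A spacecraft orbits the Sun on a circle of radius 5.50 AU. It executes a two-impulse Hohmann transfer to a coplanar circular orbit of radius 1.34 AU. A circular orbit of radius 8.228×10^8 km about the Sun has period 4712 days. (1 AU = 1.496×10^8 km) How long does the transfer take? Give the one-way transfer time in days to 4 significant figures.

t = 1155 days

From Kepler's third law T² = 4π²r³/μ at r = 8.228×10^8 km, T = 4712 days = 4712 × 86400 s = 4.071168×10^8 s: μ = 4π²r³/T² = 1.32680×10^11 km³/s².
In km: r₁ = 5.50 × 1.496×10^8 = 8.228×10^8 km; r₂ = 1.34 × 1.496×10^8 = 2.00464×10^8 km.
The Hohmann ellipse has a_t = (r₁ + r₂)/2 = 5.11632×10^8 km.
By Kepler's third law the transfer-orbit period is T = 2π√(a_t³/μ), so t = T/2 = 9.981×10^7 s.
Converting: 9.981×10^7 s ÷ 86400 s/day = 1155 days.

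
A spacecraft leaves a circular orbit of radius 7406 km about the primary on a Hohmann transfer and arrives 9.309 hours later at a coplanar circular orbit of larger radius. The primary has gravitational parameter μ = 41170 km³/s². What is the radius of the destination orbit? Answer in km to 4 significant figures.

r₂ = 26060 km

Transfer time t = 9.309 hours = 33512.4 s, and t = π√(a_t³/μ).
So a_t = (μ t²/π²)^(1/3) = (41170 × (33512.4)² / π²)^(1/3) = 16733 km.
Since a_t = (r₁ + r₂)/2, r₂ = 2a_t − r₁ = 2×16733 − 7406 = 26060 km.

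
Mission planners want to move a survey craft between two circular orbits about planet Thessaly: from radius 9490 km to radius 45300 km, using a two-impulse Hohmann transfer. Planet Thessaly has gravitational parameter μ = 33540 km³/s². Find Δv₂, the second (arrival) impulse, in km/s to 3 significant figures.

Transfer-ellipse semi-major axis a_t = (r₁ + r₂)/2 = (9490 + 45300)/2 = 27395 km.
On the circular orbit at r = 45300 km, v_c = √(μ/r) = 0.86046 km/s.
Transfer-orbit speed at the same r (vis-viva, a = a_t): v_t = √[μ(2/r − 1/a_t)] = 0.50644 km/s.
Δv₂ = |v_t − v_c| = |0.50644 − 0.86046| = 0.3540 km/s.

Δv₂ = 0.354 km/s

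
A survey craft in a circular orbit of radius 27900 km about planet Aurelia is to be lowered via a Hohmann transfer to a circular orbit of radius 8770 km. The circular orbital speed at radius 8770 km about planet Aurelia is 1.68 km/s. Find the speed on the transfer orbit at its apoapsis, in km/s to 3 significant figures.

v = 0.651 km/s

From the circular-orbit relation v² = μ/r at r = 8770 km: μ = v²r = (1.68)² × 8770 = 24752.4 km³/s².
Semi-major axis of the transfer orbit: a_t = (27900 + 8770)/2 = 18335 km.
The apoapsis of the transfer ellipse is at r = 27900 km.
From the vis-viva equation, v = √[μ(2/r − 1/a_t)] = 0.6514 km/s.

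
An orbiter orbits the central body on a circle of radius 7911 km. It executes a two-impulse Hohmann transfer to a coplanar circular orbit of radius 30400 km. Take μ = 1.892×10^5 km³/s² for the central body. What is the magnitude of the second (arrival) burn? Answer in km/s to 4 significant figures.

Δv₂ = 0.8915 km/s

Transfer-ellipse semi-major axis a_t = (r₁ + r₂)/2 = (7911 + 30400)/2 = 19155.5 km.
Circular speed at r = 30400 km: v_c = √(μ/r) = 2.4947 km/s.
Transfer-orbit speed at the same r (vis-viva, a = a_t): v_t = √[μ(2/r − 1/a_t)] = 1.6032 km/s.
Δv₂ = |v_t − v_c| = |1.6032 − 2.4947| = 0.8915 km/s.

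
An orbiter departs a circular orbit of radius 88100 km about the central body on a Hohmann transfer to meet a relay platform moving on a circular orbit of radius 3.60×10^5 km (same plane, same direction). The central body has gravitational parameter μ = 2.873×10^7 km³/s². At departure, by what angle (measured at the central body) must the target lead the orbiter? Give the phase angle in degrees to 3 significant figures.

φ = 91.6°

Transfer-ellipse semi-major axis a_t = (r₁ + r₂)/2 = (88100 + 3.600×10^5)/2 = 2.2405×10^5 km.
The half-period of the transfer ellipse is t = π√(a_t³/μ) = 62158 s.
Target angular speed ω₂ = √(μ/r₂³) = 2.4815×10^-5 rad/s.
Angle swept by the target during transfer: ω₂·t = 1.5425 rad = 88.38°.
The orbiter traverses 180° on the transfer ellipse, so the target must lead by 180° − 88.38° = 91.6°.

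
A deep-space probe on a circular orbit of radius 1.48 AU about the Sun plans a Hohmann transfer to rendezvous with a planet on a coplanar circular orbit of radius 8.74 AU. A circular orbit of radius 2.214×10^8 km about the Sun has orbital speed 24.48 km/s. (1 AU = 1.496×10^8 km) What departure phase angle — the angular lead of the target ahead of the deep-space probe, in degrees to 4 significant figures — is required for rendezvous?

φ = 99.53°

From the circular-orbit relation v² = μ/r at r = 2.214×10^8 km: μ = v²r = (24.48)² × 2.214×10^8 = 1.32678×10^11 km³/s².
In km: r₁ = 1.48 × 1.496×10^8 = 2.21408×10^8 km; r₂ = 8.74 × 1.496×10^8 = 1.307504×10^9 km.
The Hohmann ellipse has a_t = (r₁ + r₂)/2 = 7.64456×10^8 km.
The half-period of the transfer ellipse is t = π√(a_t³/μ) = 1.8230×10^8 s.
Target angular speed ω₂ = √(μ/r₂³) = 7.7043×10^-9 rad/s.
Angle swept by the target during transfer: ω₂·t = 1.4045 rad = 80.47°.
The deep-space probe traverses 180° on the transfer ellipse, so the target must lead by 180° − 80.47° = 99.53°.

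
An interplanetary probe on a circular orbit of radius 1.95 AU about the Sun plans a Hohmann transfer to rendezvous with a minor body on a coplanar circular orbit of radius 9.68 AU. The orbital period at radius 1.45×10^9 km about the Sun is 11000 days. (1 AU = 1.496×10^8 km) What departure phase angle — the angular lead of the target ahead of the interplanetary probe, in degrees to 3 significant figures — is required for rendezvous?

From Kepler's third law T² = 4π²r³/μ at r = 1.45×10^9 km, T = 11000 days = 11000 × 86400 s = 9.504×10^8 s: μ = 4π²r³/T² = 1.33245×10^11 km³/s².
In km: r₁ = 1.95 × 1.496×10^8 = 2.9172×10^8 km; r₂ = 9.68 × 1.496×10^8 = 1.448128×10^9 km.
The Hohmann ellipse has a_t = (r₁ + r₂)/2 = 8.69924×10^8 km.
The half-period of the transfer ellipse is t = π√(a_t³/μ) = 2.2082×10^8 s.
Target angular speed ω₂ = √(μ/r₂³) = 6.6239×10^-9 rad/s.
Angle swept by the target during transfer: ω₂·t = 1.4627 rad = 83.81°.
The interplanetary probe traverses 180° on the transfer ellipse, so the target must lead by 180° − 83.81° = 96.2°.

φ = 96.2°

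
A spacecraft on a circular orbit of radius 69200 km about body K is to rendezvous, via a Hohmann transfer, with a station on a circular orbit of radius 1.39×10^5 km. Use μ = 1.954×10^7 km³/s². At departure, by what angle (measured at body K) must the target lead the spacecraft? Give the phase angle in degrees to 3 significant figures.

φ = 63.3°

Semi-major axis of the transfer orbit: a_t = (69200 + 1.390×10^5)/2 = 1.041×10^5 km.
The half-period of the transfer ellipse is t = π√(a_t³/μ) = 23870 s.
Target angular speed ω₂ = √(μ/r₂³) = 8.530×10^-5 rad/s.
Angle swept by the target during transfer: ω₂·t = 2.036 rad = 116.7°.
Arrival is 180° from departure on the ellipse, so φ = 180° − 116.7° = 63.3°.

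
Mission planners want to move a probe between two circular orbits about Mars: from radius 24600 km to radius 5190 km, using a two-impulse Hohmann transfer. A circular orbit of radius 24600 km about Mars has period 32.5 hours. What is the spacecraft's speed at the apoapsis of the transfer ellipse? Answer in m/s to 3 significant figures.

From Kepler's third law T² = 4π²r³/μ at r = 24600 km, T = 32.5 hours = 32.5 × 3600 s = 1.170×10^5 s: μ = 4π²r³/T² = 42933.2 km³/s².
Transfer-ellipse semi-major axis a_t = (r₁ + r₂)/2 = (24600 + 5190)/2 = 14895 km.
The apoapsis of the transfer ellipse is at r = 24600 km.
From the vis-viva equation, v = √[μ(2/r − 1/a_t)] = 0.7798 km/s.

v = 780 m/s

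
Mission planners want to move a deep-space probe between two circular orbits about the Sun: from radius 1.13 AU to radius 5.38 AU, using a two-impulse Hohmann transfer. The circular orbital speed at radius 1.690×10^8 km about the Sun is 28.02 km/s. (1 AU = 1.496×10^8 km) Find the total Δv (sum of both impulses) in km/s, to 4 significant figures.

Δv = 13.28 km/s

From the circular-orbit relation v² = μ/r at r = 1.690×10^8 km: μ = v²r = (28.02)² × 1.690×10^8 = 1.32685×10^11 km³/s².
In km: r₁ = 1.13 × 1.496×10^8 = 1.69048×10^8 km; r₂ = 5.38 × 1.496×10^8 = 8.04848×10^8 km.
The Hohmann ellipse has a_t = (r₁ + r₂)/2 = 4.86948×10^8 km.
At r₁ the circular-orbit speed is v₁ = √(μ/r₁) = 28.016 km/s.
Transfer-orbit speed at r₁ (vis-viva): v_p = √[μ(2/r₁ − 1/a_t)] = 36.018 km/s.
First burn Δv₁ = |v_p − v₁| = 8.002 km/s.
Circular speed at r₂: v₂ = √(μ/r₂) = 12.84 km/s.
Transfer-orbit speed at r₂: v_a = √[μ(2/r₂ − 1/a_t)] = 7.565 km/s.
Second burn Δv₂ = |v₂ − v_a| = 5.275 km/s.
Total Δv = Δv₁ + Δv₂ = 13.28 km/s.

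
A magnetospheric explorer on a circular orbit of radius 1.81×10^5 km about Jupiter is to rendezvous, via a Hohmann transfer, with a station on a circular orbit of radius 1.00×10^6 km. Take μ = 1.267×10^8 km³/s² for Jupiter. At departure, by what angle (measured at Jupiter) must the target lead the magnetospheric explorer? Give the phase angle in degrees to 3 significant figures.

The Hohmann ellipse has a_t = (r₁ + r₂)/2 = 5.905×10^5 km.
Transfer time t = π√(a_t³/μ) = 1.266×10^5 s.
The target's mean motion on its circular orbit is ω₂ = √(μ/r₂³) = 1.126×10^-5 rad/s.
Angle swept by the target during transfer: ω₂·t = 1.4255 rad = 81.68°.
The magnetospheric explorer traverses 180° on the transfer ellipse, so the target must lead by 180° − 81.68° = 98.3°.

φ = 98.3°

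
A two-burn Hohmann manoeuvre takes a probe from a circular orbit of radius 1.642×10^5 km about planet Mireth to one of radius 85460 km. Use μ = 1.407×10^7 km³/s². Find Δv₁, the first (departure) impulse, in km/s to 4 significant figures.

The Hohmann ellipse has a_t = (r₁ + r₂)/2 = 1.2483×10^5 km.
On the circular orbit at r = 1.642×10^5 km, v_c = √(μ/r) = 9.257 km/s.
Vis-viva on the transfer ellipse at r = 1.642×10^5 km gives v_t = √[μ(2/r − 1/a_t)] = 7.659 km/s.
Δv₁ = |v_t − v_c| = |7.659 − 9.257| = 1.598 km/s.

Δv₁ = 1.598 km/s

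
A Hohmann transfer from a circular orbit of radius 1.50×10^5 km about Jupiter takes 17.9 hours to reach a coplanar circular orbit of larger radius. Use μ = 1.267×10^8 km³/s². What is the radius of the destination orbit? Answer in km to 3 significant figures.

Transfer time t = 17.9 hours = 64440 s, and t = π√(a_t³/μ).
So a_t = (μ t²/π²)^(1/3) = (1.267×10^8 × (64440)² / π²)^(1/3) = 3.7635×10^5 km.
Since a_t = (r₁ + r₂)/2, r₂ = 2a_t − r₁ = 2×3.7635×10^5 − 1.500×10^5 = 6.027×10^5 km.

r₂ = 6.03×10^5 km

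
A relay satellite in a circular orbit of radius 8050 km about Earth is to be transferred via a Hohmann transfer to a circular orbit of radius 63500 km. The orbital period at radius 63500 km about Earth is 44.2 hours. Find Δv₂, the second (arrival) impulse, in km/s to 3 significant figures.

From Kepler's third law T² = 4π²r³/μ at r = 63500 km, T = 44.2 hours = 44.2 × 3600 s = 1.5912×10^5 s: μ = 4π²r³/T² = 3.99238×10^5 km³/s².
Transfer-ellipse semi-major axis a_t = (r₁ + r₂)/2 = (8050 + 63500)/2 = 35775 km.
Circular speed at r = 63500 km: v_c = √(μ/r) = 2.507 km/s.
Transfer-orbit speed at the same r (vis-viva, a = a_t): v_t = √[μ(2/r − 1/a_t)] = 1.189 km/s.
Δv₂ = |v_t − v_c| = |1.189 − 2.507| = 1.318 km/s.

Δv₂ = 1.32 km/s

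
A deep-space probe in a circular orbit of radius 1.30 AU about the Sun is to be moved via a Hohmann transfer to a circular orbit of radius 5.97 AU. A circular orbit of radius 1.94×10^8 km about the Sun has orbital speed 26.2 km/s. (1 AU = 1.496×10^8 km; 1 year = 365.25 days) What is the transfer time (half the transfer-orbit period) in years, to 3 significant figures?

t = 3.46 years

From the circular-orbit relation v² = μ/r at r = 1.94×10^8 km: μ = v²r = (26.2)² × 1.94×10^8 = 1.33169×10^11 km³/s².
In km: r₁ = 1.30 × 1.496×10^8 = 1.9448×10^8 km; r₂ = 5.97 × 1.496×10^8 = 8.93112×10^8 km.
The Hohmann ellipse has a_t = (r₁ + r₂)/2 = 5.43796×10^8 km.
Half the transfer-orbit period gives t = π√(a_t³/μ) = 1.092×10^8 s.
Converting: 1.092×10^8 s ÷ 3.15576×10^7 s/year (365.25 × 86400) = 3.46 years.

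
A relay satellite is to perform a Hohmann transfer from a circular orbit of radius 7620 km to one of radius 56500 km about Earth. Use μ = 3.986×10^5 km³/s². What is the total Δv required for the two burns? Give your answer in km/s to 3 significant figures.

Transfer-ellipse semi-major axis a_t = (r₁ + r₂)/2 = (7620 + 56500)/2 = 32060 km.
Circular speed at r₁: v₁ = √(μ/r₁) = √(3.986×10^5/7620) = 7.2325 km/s.
On the transfer ellipse at r₁, vis-viva gives v_p = √[μ(2/r₁ − 1/a_t)] = 9.6014 km/s.
First burn Δv₁ = |v_p − v₁| = 2.369 km/s.
Circular speed at r₂: v₂ = √(μ/r₂) = 2.656 km/s.
Transfer-orbit speed at r₂: v_a = √[μ(2/r₂ − 1/a_t)] = 1.295 km/s.
Second burn Δv₂ = |v₂ − v_a| = 1.361 km/s.
Total Δv = Δv₁ + Δv₂ = 3.730 km/s.

Δv = 3.73 km/s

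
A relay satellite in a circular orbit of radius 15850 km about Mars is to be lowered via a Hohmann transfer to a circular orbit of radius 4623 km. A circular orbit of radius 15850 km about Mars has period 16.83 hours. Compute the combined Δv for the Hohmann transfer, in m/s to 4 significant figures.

From Kepler's third law T² = 4π²r³/μ at r = 15850 km, T = 16.83 hours = 16.83 × 3600 s = 60588 s: μ = 4π²r³/T² = 42822.7 km³/s².
The Hohmann ellipse has a_t = (r₁ + r₂)/2 = 10236.5 km.
Circular speed at r₁: v₁ = √(μ/r₁) = √(42822.7/15850) = 1.6437 km/s.
On the transfer ellipse at r₁, vis-viva gives v_a = √[μ(2/r₁ − 1/a_t)] = 1.1046 km/s.
First burn Δv₁ = |v_a − v₁| = 0.5391 km/s.
Circular speed at r₂: v₂ = √(μ/r₂) = 3.0435 km/s.
Transfer-orbit speed at r₂: v_p = √[μ(2/r₂ − 1/a_t)] = 3.7872 km/s.
Second burn Δv₂ = |v₂ − v_p| = 0.7437 km/s.
Δv = Δv₁ + Δv₂ = 0.5391 + 0.7437 = 1.283 km/s.

Δv = 1283 m/s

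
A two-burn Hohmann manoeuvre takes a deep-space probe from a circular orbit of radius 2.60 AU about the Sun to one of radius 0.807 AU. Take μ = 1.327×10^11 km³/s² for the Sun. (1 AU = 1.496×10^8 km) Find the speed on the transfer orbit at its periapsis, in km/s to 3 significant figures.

v = 41.0 km/s

In km: r₁ = 2.60 × 1.496×10^8 = 3.8896×10^8 km; r₂ = 0.807 × 1.496×10^8 = 1.207272×10^8 km.
Semi-major axis of the transfer orbit: a_t = (3.8896×10^8 + 1.207272×10^8)/2 = 2.548436×10^8 km.
The periapsis of the transfer ellipse is at r = 1.207272×10^8 km.
Vis-viva: v = √[μ(2/r − 1/a_t)] = √[1.327×10^11 × (2/1.207272×10^8 − 1/2.548436×10^8)] = 40.96 km/s.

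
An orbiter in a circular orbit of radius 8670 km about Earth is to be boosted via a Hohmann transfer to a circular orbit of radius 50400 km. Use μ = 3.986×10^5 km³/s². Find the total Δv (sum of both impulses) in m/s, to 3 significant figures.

Δv = 3370 m/s

Transfer-ellipse semi-major axis a_t = (r₁ + r₂)/2 = (8670 + 50400)/2 = 29535 km.
At r₁ the circular-orbit speed is v₁ = √(μ/r₁) = 6.78046 km/s.
Transfer-orbit speed at r₁ (vis-viva): v_p = √[μ(2/r₁ − 1/a_t)] = 8.85739 km/s.
First burn Δv₁ = |v_p − v₁| = 2.07693 km/s.
At r₂, v₂ = √(μ/r₂) = 2.812246 km/s.
Transfer-orbit speed at r₂: v_a = √[μ(2/r₂ − 1/a_t)] = 1.523682 km/s.
Second burn Δv₂ = |v₂ − v_a| = 1.28856 km/s.
Total Δv = Δv₁ + Δv₂ = 3.365 km/s.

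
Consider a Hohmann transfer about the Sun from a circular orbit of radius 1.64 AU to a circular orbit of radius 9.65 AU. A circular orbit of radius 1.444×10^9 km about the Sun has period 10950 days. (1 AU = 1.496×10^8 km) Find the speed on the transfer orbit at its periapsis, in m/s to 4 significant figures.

v = 30420 m/s

From Kepler's third law T² = 4π²r³/μ at r = 1.444×10^9 km, T = 10950 days = 10950 × 86400 s = 9.4608×10^8 s: μ = 4π²r³/T² = 1.32802×10^11 km³/s².
In km: r₁ = 1.64 × 1.496×10^8 = 2.45344×10^8 km; r₂ = 9.65 × 1.496×10^8 = 1.44364×10^9 km.
Transfer-ellipse semi-major axis a_t = (r₁ + r₂)/2 = (2.45344×10^8 + 1.44364×10^9)/2 = 8.44492×10^8 km.
At periapsis, r = 2.45344×10^8 km.
Applying v² = μ(2/r − 1/a_t): v = 30.42 km/s.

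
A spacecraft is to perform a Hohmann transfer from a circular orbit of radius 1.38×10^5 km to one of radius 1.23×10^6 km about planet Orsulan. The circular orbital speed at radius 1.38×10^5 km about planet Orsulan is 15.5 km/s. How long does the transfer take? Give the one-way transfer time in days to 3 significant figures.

From the circular-orbit relation v² = μ/r at r = 1.38×10^5 km: μ = v²r = (15.5)² × 1.38×10^5 = 3.31545×10^7 km³/s².
The Hohmann ellipse has a_t = (r₁ + r₂)/2 = 6.840×10^5 km.
Transfer time t = π√(a_t³/μ) = π√((6.840×10^5)³ / 3.31545×10^7) = 3.086×10^5 s.
Converting: 3.086×10^5 s ÷ 86400 s/day = 3.57 days.

t = 3.57 days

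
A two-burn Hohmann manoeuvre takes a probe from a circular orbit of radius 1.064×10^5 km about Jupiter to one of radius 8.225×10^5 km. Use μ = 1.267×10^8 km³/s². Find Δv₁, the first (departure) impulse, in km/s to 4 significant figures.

Δv₁ = 11.41 km/s

Transfer-ellipse semi-major axis a_t = (r₁ + r₂)/2 = (1.064×10^5 + 8.225×10^5)/2 = 4.6445×10^5 km.
Circular speed at r = 1.064×10^5 km: v_c = √(μ/r) = 34.51 km/s.
Vis-viva on the transfer ellipse at r = 1.064×10^5 km gives v_t = √[μ(2/r − 1/a_t)] = 45.92 km/s.
Δv₁ = |v_t − v_c| = |45.92 − 34.51| = 11.41 km/s.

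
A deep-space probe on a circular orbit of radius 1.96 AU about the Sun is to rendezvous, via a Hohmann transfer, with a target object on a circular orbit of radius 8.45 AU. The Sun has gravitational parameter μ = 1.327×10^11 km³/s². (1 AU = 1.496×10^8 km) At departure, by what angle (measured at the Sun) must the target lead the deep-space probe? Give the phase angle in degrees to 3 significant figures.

φ = 93.0°

In km: r₁ = 1.96 × 1.496×10^8 = 2.93216×10^8 km; r₂ = 8.45 × 1.496×10^8 = 1.26412×10^9 km.
Semi-major axis of the transfer orbit: a_t = (2.93216×10^8 + 1.26412×10^9)/2 = 7.78668×10^8 km.
The half-period of the transfer ellipse is t = π√(a_t³/μ) = 1.8739×10^8 s.
Target angular speed ω₂ = √(μ/r₂³) = 8.1050×10^-9 rad/s.
Angle swept by the target during transfer: ω₂·t = 1.5188 rad = 87.02°.
The deep-space probe traverses 180° on the transfer ellipse, so the target must lead by 180° − 87.02° = 93.0°.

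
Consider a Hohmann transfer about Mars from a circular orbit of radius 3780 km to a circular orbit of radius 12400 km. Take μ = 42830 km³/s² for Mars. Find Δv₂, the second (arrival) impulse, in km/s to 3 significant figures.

Δv₂ = 0.588 km/s

The Hohmann ellipse has a_t = (r₁ + r₂)/2 = 8090 km.
On the circular orbit at r = 12400 km, v_c = √(μ/r) = 1.8585 km/s.
Vis-viva on the transfer ellipse at r = 12400 km gives v_t = √[μ(2/r − 1/a_t)] = 1.2704 km/s.
Δv₂ = |v_t − v_c| = |1.2704 − 1.8585| = 0.5881 km/s.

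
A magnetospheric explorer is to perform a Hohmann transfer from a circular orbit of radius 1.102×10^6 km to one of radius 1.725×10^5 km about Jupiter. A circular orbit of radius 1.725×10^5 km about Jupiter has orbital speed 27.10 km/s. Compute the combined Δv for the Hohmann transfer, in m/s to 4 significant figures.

Δv = 13680 m/s

From the circular-orbit relation v² = μ/r at r = 1.725×10^5 km: μ = v²r = (27.10)² × 1.725×10^5 = 1.26686×10^8 km³/s².
The Hohmann ellipse has a_t = (r₁ + r₂)/2 = 6.3725×10^5 km.
Circular speed at r₁: v₁ = √(μ/r₁) = √(1.26686×10^8/1.102×10^6) = 10.7219 km/s.
Transfer-orbit speed at r₁ (vis-viva equation): v_a = √[μ(2/r₁ − 1/a_t)] = 5.57844 km/s.
First burn Δv₁ = |v_a − v₁| = 5.143 km/s.
At r₂, v₂ = √(μ/r₂) = 27.100 km/s.
Transfer-orbit speed at r₂: v_p = √[μ(2/r₂ − 1/a_t)] = 35.637 km/s.
Second burn Δv₂ = |v₂ − v_p| = 8.537 km/s.
Total Δv = Δv₁ + Δv₂ = 13.68 km/s.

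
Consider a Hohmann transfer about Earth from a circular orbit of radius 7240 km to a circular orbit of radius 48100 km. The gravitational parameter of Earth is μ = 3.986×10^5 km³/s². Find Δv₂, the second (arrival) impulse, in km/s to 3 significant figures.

Transfer-ellipse semi-major axis a_t = (r₁ + r₂)/2 = (7240 + 48100)/2 = 27670 km.
On the circular orbit at r = 48100 km, v_c = √(μ/r) = 2.879 km/s.
Transfer-orbit speed at the same r (vis-viva, a = a_t): v_t = √[μ(2/r − 1/a_t)] = 1.473 km/s.
Δv₂ = |v_t − v_c| = |1.473 − 2.879| = 1.406 km/s.

Δv₂ = 1.41 km/s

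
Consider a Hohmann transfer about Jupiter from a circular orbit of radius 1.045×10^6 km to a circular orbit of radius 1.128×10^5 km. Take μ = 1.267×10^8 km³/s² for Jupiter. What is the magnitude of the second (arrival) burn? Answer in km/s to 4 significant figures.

Δv₂ = 11.51 km/s

The Hohmann ellipse has a_t = (r₁ + r₂)/2 = 5.789×10^5 km.
Circular speed at r = 1.128×10^5 km: v_c = √(μ/r) = 33.515 km/s.
Transfer-orbit speed at the same r (vis-viva, a = a_t): v_t = √[μ(2/r − 1/a_t)] = 45.029 km/s.
Δv₂ = |v_t − v_c| = |45.029 − 33.515| = 11.51 km/s.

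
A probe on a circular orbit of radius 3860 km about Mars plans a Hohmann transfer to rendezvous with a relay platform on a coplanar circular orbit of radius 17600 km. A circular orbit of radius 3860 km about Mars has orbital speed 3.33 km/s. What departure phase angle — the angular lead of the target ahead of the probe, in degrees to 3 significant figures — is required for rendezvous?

From the circular-orbit relation v² = μ/r at r = 3860 km: μ = v²r = (3.33)² × 3860 = 42803.2 km³/s².
Transfer-ellipse semi-major axis a_t = (r₁ + r₂)/2 = (3860 + 17600)/2 = 10730 km.
The half-period of the transfer ellipse is t = π√(a_t³/μ) = 16877.6 s.
Target angular speed ω₂ = √(μ/r₂³) = 8.86072×10^-5 rad/s.
Angle swept by the target during transfer: ω₂·t = 1.49548 rad = 85.68°.
Arrival is 180° from departure on the ellipse, so φ = 180° − 85.68° = 94.3°.

φ = 94.3°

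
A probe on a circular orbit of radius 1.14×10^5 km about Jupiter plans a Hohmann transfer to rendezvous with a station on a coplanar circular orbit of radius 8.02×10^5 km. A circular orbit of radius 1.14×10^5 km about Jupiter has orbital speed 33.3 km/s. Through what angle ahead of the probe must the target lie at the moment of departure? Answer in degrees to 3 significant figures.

φ = 102°

From the circular-orbit relation v² = μ/r at r = 1.14×10^5 km: μ = v²r = (33.3)² × 1.14×10^5 = 1.26413×10^8 km³/s².
Transfer-ellipse semi-major axis a_t = (r₁ + r₂)/2 = (1.140×10^5 + 8.020×10^5)/2 = 4.580×10^5 km.
Transfer time t = π√(a_t³/μ) = 86606.7 s.
The target's mean motion on its circular orbit is ω₂ = √(μ/r₂³) = 1.56544×10^-5 rad/s.
Angle swept by the target during transfer: ω₂·t = 1.3558 rad = 77.68°.
Arrival is 180° from departure on the ellipse, so φ = 180° − 77.68° = 102°.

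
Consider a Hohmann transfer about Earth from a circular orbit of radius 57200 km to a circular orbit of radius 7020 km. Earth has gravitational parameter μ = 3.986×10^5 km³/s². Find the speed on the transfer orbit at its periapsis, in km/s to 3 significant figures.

v = 10.1 km/s

The Hohmann ellipse has a_t = (r₁ + r₂)/2 = 32110 km.
At periapsis, r = 7020 km.
Vis-viva: v = √[μ(2/r − 1/a_t)] = √[3.986×10^5 × (2/7020 − 1/32110)] = 10.06 km/s.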